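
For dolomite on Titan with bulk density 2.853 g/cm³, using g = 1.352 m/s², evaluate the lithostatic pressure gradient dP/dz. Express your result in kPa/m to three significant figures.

dP/dz = ρg = 2853 kg/m³ × 1.352 m/s² = 3857.3 Pa/m
= 3857.3 Pa/m × (1 kPa/m / 1000.0 Pa/m) = 3.8573 kPa/m

3.86 kPa/m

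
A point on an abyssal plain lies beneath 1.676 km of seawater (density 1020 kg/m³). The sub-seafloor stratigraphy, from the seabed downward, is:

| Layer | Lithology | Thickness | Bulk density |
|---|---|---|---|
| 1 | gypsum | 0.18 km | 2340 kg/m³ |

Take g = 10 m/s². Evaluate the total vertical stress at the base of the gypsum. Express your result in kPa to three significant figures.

21300 kPa

seawater: 1020 kg/m³ × 10 m/s² × 1676 m = 1.710×10^7 Pa = 17095 kPa
gypsum: 2340 kg/m³ × 10 m/s² × 180 m = 4.212×10^6 Pa = 4212 kPa
Total = 17095 + 4212 = 21307 kPa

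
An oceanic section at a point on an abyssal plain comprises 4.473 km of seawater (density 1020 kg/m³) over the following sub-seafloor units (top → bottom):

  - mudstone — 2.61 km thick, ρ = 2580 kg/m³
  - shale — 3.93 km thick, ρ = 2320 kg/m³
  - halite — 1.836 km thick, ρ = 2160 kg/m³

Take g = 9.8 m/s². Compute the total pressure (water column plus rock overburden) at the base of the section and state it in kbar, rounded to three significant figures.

seawater: 1020 kg/m³ × 9.8 m/s² × 4473 m = 4.471×10^7 Pa = 0.4471 kbar
mudstone: 2580 kg/m³ × 9.8 m/s² × 2610 m = 6.599×10^7 Pa = 0.6599 kbar
shale: 2320 kg/m³ × 9.8 m/s² × 3930 m = 8.935×10^7 Pa = 0.8935 kbar
halite: 2160 kg/m³ × 9.8 m/s² × 1836 m = 3.886×10^7 Pa = 0.3886 kbar
Total = 0.4471 + 0.6599 + 0.8935 + 0.3886 = 2.3892 kbar

2.39 kbar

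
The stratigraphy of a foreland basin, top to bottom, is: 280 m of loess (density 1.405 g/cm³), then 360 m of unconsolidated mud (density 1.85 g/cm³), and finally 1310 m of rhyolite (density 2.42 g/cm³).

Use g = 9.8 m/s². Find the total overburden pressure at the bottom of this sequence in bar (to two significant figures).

410 bar

loess: 1405 kg/m³ × 9.8 m/s² × 280 m = 3.855×10^6 Pa = 38.55 bar
unconsolidated mud: 1850 kg/m³ × 9.8 m/s² × 360 m = 6.527×10^6 Pa = 65.27 bar
rhyolite: 2420 kg/m³ × 9.8 m/s² × 1310 m = 3.107×10^7 Pa = 310.7 bar
Total = 38.55 + 65.27 + 310.7 = 414.50 bar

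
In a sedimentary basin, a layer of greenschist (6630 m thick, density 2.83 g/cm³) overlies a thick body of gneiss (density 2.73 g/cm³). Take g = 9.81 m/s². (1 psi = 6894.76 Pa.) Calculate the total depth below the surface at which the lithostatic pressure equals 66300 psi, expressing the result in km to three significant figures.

Pressure at base of upper layers: 2830×9.81×6630 = 1.841×10^8 Pa = 26696 psi
Remaining pressure to be supplied by gneiss: 4.571×10^8 − 1.841×10^8 = 2.731×10^8 Pa
Additional depth in gneiss = 2.731×10^8 Pa / (2730 kg/m³ × 9.81 m/s²) = 10196 m
Total depth = 6630 m + 10196 m = 16826 m
= 16.826 km

16.8 km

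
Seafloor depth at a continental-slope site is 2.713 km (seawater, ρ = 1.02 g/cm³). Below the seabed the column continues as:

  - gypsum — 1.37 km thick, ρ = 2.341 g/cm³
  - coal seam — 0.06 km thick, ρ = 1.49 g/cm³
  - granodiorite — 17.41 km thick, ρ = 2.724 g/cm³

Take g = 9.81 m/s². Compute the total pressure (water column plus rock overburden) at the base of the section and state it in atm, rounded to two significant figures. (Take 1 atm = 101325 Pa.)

5200 atm

seawater: 1020 kg/m³ × 9.81 m/s² × 2713 m = 2.715×10^7 Pa = 267.9 atm
gypsum: 2341 kg/m³ × 9.81 m/s² × 1370 m = 3.146×10^7 Pa = 310.5 atm
coal seam: 1490 kg/m³ × 9.81 m/s² × 60 m = 8.770×10^5 Pa = 8.655 atm
granodiorite: 2724 kg/m³ × 9.81 m/s² × 17410 m = 4.652×10^8 Pa = 4592 atm
Total = 267.9 + 310.5 + 8.655 + 4592 = 5178.6 atm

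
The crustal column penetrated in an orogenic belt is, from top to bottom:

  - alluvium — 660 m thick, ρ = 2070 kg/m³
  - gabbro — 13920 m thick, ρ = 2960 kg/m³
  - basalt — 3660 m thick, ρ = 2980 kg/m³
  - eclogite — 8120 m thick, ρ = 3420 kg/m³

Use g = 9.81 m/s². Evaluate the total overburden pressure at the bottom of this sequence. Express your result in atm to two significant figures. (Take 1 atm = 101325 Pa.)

alluvium: 2070 kg/m³ × 9.81 m/s² × 660 m = 1.340×10^7 Pa = 132.3 atm
gabbro: 2960 kg/m³ × 9.81 m/s² × 13920 m = 4.042×10^8 Pa = 3989 atm
basalt: 2980 kg/m³ × 9.81 m/s² × 3660 m = 1.070×10^8 Pa = 1056 atm
eclogite: 3420 kg/m³ × 9.81 m/s² × 8120 m = 2.724×10^8 Pa = 2689 atm
Total = 132.3 + 3989 + 1056 + 2689 = 7866.1 atm

7900 atm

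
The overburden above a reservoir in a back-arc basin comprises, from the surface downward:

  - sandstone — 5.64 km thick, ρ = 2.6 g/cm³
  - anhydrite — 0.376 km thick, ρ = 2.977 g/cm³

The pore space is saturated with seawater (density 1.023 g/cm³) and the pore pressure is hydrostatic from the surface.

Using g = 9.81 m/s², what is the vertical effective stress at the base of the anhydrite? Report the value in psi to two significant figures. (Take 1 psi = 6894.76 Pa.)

Overburden (lithostatic) stress σ_v:
sandstone: 2600 kg/m³ × 9.81 m/s² × 5640 m = 1.439×10^8 Pa = 143.9 MPa
anhydrite: 2977 kg/m³ × 9.81 m/s² × 376 m = 1.098×10^7 Pa = 10.98 MPa
Total = 143.9 + 10.98 = 154.83 MPa
Pore pressure P_p = 1023 kg/m³ × 9.81 m/s² × 6016 m = 6.037×10^7 Pa = 60.37 MPa
Effective stress σ' = σ_v − P_p = 154.8 − 60.37 = 94.460 MPa = 13700 psi

14000 psi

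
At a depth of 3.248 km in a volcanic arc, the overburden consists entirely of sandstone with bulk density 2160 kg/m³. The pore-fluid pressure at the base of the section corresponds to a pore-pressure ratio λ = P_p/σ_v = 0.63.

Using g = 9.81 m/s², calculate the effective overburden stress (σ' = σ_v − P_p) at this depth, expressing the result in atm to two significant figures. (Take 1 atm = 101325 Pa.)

Overburden (lithostatic) stress σ_v:
sandstone: 2160 kg/m³ × 9.81 m/s² × 3248 m = 6.882×10^7 Pa = 68.82 MPa
Pore pressure P_p = λ·σ_v = 0.63 × 68.82 MPa = 43.36 MPa
Effective stress σ' = σ_v − P_p = 68.82 − 43.36 = 25.465 MPa = 251.32 atm

250 atm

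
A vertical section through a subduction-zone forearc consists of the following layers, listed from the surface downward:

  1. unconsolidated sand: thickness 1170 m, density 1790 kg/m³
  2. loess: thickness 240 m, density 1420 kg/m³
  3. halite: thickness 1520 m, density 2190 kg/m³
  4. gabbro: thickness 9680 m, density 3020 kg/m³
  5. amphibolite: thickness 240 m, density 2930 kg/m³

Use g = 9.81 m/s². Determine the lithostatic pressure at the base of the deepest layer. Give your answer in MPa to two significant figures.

350 MPa

unconsolidated sand: 1790 kg/m³ × 9.81 m/s² × 1170 m = 2.055×10^7 Pa = 20.55 MPa
loess: 1420 kg/m³ × 9.81 m/s² × 240 m = 3.343×10^6 Pa = 3.343 MPa
halite: 2190 kg/m³ × 9.81 m/s² × 1520 m = 3.266×10^7 Pa = 32.66 MPa
gabbro: 3020 kg/m³ × 9.81 m/s² × 9680 m = 2.868×10^8 Pa = 286.8 MPa
amphibolite: 2930 kg/m³ × 9.81 m/s² × 240 m = 6.898×10^6 Pa = 6.898 MPa
Total = 20.55 + 3.343 + 32.66 + 286.8 + 6.898 = 350.22 MPa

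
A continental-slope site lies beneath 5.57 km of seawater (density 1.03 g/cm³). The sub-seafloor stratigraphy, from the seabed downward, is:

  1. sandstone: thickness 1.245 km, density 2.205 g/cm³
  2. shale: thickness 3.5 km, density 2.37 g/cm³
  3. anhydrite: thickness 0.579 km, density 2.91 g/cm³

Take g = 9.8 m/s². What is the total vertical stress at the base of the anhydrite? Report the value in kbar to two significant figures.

1.8 kbar

seawater: 1030 kg/m³ × 9.8 m/s² × 5570 m = 5.622×10^7 Pa = 0.5622 kbar
sandstone: 2205 kg/m³ × 9.8 m/s² × 1245 m = 2.690×10^7 Pa = 0.2690 kbar
shale: 2370 kg/m³ × 9.8 m/s² × 3500 m = 8.129×10^7 Pa = 0.8129 kbar
anhydrite: 2910 kg/m³ × 9.8 m/s² × 579 m = 1.651×10^7 Pa = 0.1651 kbar
Total = 0.5622 + 0.2690 + 0.8129 + 0.1651 = 1.8093 kbar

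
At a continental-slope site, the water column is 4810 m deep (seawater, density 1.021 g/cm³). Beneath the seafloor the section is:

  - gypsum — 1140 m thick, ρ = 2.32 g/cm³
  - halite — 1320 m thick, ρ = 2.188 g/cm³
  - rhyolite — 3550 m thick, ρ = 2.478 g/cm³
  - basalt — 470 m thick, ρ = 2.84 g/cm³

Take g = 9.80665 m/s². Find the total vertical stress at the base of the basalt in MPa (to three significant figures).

seawater: 1021 kg/m³ × 9.80665 m/s² × 4810 m = 4.816×10^7 Pa = 48.16 MPa
gypsum: 2320 kg/m³ × 9.80665 m/s² × 1140 m = 2.594×10^7 Pa = 25.94 MPa
halite: 2188 kg/m³ × 9.80665 m/s² × 1320 m = 2.832×10^7 Pa = 28.32 MPa
rhyolite: 2478 kg/m³ × 9.80665 m/s² × 3550 m = 8.627×10^7 Pa = 86.27 MPa
basalt: 2840 kg/m³ × 9.80665 m/s² × 470 m = 1.309×10^7 Pa = 13.09 MPa
Total = 48.16 + 25.94 + 28.32 + 86.27 + 13.09 = 201.78 MPa

202 MPa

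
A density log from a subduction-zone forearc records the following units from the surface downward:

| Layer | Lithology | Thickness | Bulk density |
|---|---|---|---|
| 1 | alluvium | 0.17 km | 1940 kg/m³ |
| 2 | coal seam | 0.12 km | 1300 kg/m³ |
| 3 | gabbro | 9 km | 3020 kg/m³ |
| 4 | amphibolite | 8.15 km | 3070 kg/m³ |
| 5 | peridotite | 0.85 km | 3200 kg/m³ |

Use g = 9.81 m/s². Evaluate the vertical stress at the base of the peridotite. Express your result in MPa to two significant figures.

540 MPa

alluvium: 1940 kg/m³ × 9.81 m/s² × 170 m = 3.235×10^6 Pa = 3.235 MPa
coal seam: 1300 kg/m³ × 9.81 m/s² × 120 m = 1.530×10^6 Pa = 1.530 MPa
gabbro: 3020 kg/m³ × 9.81 m/s² × 9000 m = 2.666×10^8 Pa = 266.6 MPa
amphibolite: 3070 kg/m³ × 9.81 m/s² × 8150 m = 2.455×10^8 Pa = 245.5 MPa
peridotite: 3200 kg/m³ × 9.81 m/s² × 850 m = 2.668×10^7 Pa = 26.68 MPa
Total = 3.235 + 1.530 + 266.6 + 245.5 + 26.68 = 543.54 MPa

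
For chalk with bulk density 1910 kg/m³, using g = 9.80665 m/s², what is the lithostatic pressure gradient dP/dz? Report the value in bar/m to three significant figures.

0.187 bar/m

dP/dz = ρg = 1910 kg/m³ × 9.80665 m/s² = 18731 Pa/m
= 18731 Pa/m × (1 bar/m / 1.0000×10^5 Pa/m) = 0.18731 bar/m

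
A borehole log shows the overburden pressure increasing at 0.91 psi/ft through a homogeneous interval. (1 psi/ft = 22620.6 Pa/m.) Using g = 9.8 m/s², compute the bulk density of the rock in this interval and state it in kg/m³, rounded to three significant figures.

2100 kg/m³

ρ = (dP/dz)/g = 0.91 psi/ft / 9.8 m/s² = 20585 Pa/m / 9.8 m/s² = 2100.5 kg/m³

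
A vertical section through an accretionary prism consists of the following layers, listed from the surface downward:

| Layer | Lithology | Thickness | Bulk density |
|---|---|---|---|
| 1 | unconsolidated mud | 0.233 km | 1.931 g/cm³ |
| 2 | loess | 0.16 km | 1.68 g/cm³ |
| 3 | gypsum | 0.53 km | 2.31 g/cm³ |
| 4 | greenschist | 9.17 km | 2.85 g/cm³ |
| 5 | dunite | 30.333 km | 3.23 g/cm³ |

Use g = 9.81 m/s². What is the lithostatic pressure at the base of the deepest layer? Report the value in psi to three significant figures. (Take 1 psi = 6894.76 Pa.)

179000 psi

unconsolidated mud: 1931 kg/m³ × 9.81 m/s² × 233 m = 4.414×10^6 Pa = 640.2 psi
loess: 1680 kg/m³ × 9.81 m/s² × 160 m = 2.637×10^6 Pa = 382.5 psi
gypsum: 2310 kg/m³ × 9.81 m/s² × 530 m = 1.201×10^7 Pa = 1742 psi
greenschist: 2850 kg/m³ × 9.81 m/s² × 9170 m = 2.564×10^8 Pa = 37185 psi
dunite: 3230 kg/m³ × 9.81 m/s² × 30333 m = 9.611×10^8 Pa = 1.394×10^5 psi
Total = 640.2 + 382.5 + 1742 + 37185 + 1.394×10^5 = 1.7935×10^5 psi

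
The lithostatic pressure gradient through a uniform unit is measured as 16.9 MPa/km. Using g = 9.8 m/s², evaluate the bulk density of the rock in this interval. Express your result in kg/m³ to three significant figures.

ρ = (dP/dz)/g = 16.9 MPa/km / 9.8 m/s² = 16900 Pa/m / 9.8 m/s² = 1724.5 kg/m³

1720 kg/m³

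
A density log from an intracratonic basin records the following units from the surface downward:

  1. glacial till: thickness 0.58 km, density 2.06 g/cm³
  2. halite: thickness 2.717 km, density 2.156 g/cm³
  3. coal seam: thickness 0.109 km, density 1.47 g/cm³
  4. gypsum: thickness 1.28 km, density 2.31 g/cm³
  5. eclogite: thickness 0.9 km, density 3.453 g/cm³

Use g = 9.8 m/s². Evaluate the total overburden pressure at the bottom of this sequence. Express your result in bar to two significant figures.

1300 bar

glacial till: 2060 kg/m³ × 9.8 m/s² × 580 m = 1.171×10^7 Pa = 117.1 bar
halite: 2156 kg/m³ × 9.8 m/s² × 2717 m = 5.741×10^7 Pa = 574.1 bar
coal seam: 1470 kg/m³ × 9.8 m/s² × 109 m = 1.570×10^6 Pa = 15.70 bar
gypsum: 2310 kg/m³ × 9.8 m/s² × 1280 m = 2.898×10^7 Pa = 289.8 bar
eclogite: 3453 kg/m³ × 9.8 m/s² × 900 m = 3.046×10^7 Pa = 304.6 bar
Total = 117.1 + 574.1 + 15.70 + 289.8 + 304.6 = 1301.2 bar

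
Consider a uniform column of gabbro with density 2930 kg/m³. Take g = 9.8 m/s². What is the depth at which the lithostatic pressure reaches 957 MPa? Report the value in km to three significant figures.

33.3 km

h = P/(ρg) = 957 MPa / (2930 kg/m³ × 9.8 m/s²) = 9.570×10^8 Pa / 28714 Pa/m = 33329 m
= 33.329 km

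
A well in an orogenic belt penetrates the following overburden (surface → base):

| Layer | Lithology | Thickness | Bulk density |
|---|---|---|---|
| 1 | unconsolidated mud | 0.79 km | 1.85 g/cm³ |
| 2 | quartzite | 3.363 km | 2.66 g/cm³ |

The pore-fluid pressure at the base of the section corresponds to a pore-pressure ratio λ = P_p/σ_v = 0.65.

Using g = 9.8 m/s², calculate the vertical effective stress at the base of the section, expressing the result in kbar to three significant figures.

0.357 kbar

Overburden (lithostatic) stress σ_v:
unconsolidated mud: 1850 kg/m³ × 9.8 m/s² × 790 m = 1.432×10^7 Pa = 14.32 MPa
quartzite: 2660 kg/m³ × 9.8 m/s² × 3363 m = 8.767×10^7 Pa = 87.67 MPa
Total = 14.32 + 87.67 = 101.99 MPa
Pore pressure P_p = λ·σ_v = 0.65 × 102.0 MPa = 66.29 MPa
Effective stress σ' = σ_v − P_p = 102.0 − 66.29 = 35.696 MPa = 0.35696 kbar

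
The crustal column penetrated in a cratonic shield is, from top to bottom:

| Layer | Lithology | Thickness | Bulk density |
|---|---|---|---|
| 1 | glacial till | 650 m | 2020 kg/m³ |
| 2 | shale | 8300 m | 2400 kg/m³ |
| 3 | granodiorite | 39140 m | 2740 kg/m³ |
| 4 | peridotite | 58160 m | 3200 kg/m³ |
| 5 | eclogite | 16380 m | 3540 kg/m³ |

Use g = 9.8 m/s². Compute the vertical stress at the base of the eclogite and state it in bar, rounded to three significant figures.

glacial till: 2020 kg/m³ × 9.8 m/s² × 650 m = 1.287×10^7 Pa = 128.7 bar
shale: 2400 kg/m³ × 9.8 m/s² × 8300 m = 1.952×10^8 Pa = 1952 bar
granodiorite: 2740 kg/m³ × 9.8 m/s² × 39140 m = 1.051×10^9 Pa = 10510 bar
peridotite: 3200 kg/m³ × 9.8 m/s² × 58160 m = 1.824×10^9 Pa = 18239 bar
eclogite: 3540 kg/m³ × 9.8 m/s² × 16380 m = 5.683×10^8 Pa = 5683 bar
Total = 128.7 + 1952 + 10510 + 18239 + 5683 = 36512 bar

36500 bar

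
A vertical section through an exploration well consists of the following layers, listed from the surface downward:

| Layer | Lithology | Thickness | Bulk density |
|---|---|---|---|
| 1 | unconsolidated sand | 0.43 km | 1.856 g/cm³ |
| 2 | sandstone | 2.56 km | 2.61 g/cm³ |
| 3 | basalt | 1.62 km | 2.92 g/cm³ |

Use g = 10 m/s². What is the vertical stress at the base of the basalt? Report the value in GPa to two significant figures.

0.12 GPa

unconsolidated sand: 1856 kg/m³ × 10 m/s² × 430 m = 7.981×10^6 Pa = 7.981×10^-3 GPa
sandstone: 2610 kg/m³ × 10 m/s² × 2560 m = 6.682×10^7 Pa = 0.06682 GPa
basalt: 2920 kg/m³ × 10 m/s² × 1620 m = 4.730×10^7 Pa = 0.04730 GPa
Total = 7.981×10^-3 + 0.06682 + 0.04730 = 0.12210 GPa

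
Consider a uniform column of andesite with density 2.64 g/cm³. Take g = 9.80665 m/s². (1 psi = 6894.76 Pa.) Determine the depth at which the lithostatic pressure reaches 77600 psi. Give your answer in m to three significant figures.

20700 m

h = P/(ρg) = 77600 psi / (2640 kg/m³ × 9.80665 m/s²) = 5.350×10^8 Pa / 25890 Pa/m = 20666 m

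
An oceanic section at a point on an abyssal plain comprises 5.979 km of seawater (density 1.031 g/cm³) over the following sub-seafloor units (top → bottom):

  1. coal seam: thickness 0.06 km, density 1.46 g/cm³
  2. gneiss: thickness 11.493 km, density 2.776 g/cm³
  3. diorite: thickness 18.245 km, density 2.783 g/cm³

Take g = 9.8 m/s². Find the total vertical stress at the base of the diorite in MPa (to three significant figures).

seawater: 1031 kg/m³ × 9.8 m/s² × 5979 m = 6.041×10^7 Pa = 60.41 MPa
coal seam: 1460 kg/m³ × 9.8 m/s² × 60 m = 8.585×10^5 Pa = 0.8585 MPa
gneiss: 2776 kg/m³ × 9.8 m/s² × 11493 m = 3.127×10^8 Pa = 312.7 MPa
diorite: 2783 kg/m³ × 9.8 m/s² × 18245 m = 4.976×10^8 Pa = 497.6 MPa
Total = 60.41 + 0.8585 + 312.7 + 497.6 = 871.54 MPa

872 MPa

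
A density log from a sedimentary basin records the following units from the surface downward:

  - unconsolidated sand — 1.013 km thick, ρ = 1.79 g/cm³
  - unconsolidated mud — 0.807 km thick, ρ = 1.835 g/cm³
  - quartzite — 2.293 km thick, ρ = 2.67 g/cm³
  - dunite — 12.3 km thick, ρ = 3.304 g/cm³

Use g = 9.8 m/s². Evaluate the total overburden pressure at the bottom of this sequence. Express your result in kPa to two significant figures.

490000 kPa

unconsolidated sand: 1790 kg/m³ × 9.8 m/s² × 1013 m = 1.777×10^7 Pa = 17770 kPa
unconsolidated mud: 1835 kg/m³ × 9.8 m/s² × 807 m = 1.451×10^7 Pa = 14512 kPa
quartzite: 2670 kg/m³ × 9.8 m/s² × 2293 m = 6.000×10^7 Pa = 59999 kPa
dunite: 3304 kg/m³ × 9.8 m/s² × 12300 m = 3.983×10^8 Pa = 3.983×10^5 kPa
Total = 17770 + 14512 + 59999 + 3.983×10^5 = 4.9055×10^5 kPa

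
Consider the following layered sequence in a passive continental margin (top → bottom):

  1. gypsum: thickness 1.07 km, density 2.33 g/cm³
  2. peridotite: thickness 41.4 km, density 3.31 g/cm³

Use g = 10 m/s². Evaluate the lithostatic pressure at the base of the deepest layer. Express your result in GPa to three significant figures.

1.40 GPa

gypsum: 2330 kg/m³ × 10 m/s² × 1070 m = 2.493×10^7 Pa = 0.02493 GPa
peridotite: 3310 kg/m³ × 10 m/s² × 41400 m = 1.370×10^9 Pa = 1.370 GPa
Total = 0.02493 + 1.370 = 1.3953 GPa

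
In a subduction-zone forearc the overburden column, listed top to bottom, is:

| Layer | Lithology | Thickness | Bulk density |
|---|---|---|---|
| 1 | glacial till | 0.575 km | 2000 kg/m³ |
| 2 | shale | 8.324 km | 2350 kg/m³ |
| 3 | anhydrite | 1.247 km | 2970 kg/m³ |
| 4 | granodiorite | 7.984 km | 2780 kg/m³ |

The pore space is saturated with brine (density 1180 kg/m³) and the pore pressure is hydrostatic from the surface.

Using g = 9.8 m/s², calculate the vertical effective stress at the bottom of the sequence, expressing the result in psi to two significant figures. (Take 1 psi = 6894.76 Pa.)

36000 psi

Overburden (lithostatic) stress σ_v:
glacial till: 2000 kg/m³ × 9.8 m/s² × 575 m = 1.127×10^7 Pa = 11.27 MPa
shale: 2350 kg/m³ × 9.8 m/s² × 8324 m = 1.917×10^8 Pa = 191.7 MPa
anhydrite: 2970 kg/m³ × 9.8 m/s² × 1247 m = 3.630×10^7 Pa = 36.30 MPa
granodiorite: 2780 kg/m³ × 9.8 m/s² × 7984 m = 2.175×10^8 Pa = 217.5 MPa
Total = 11.27 + 191.7 + 36.30 + 217.5 = 456.78 MPa
Pore pressure P_p = 1180 kg/m³ × 9.8 m/s² × 18130 m = 2.097×10^8 Pa = 209.7 MPa
Effective stress σ' = σ_v − P_p = 456.8 − 209.7 = 247.13 MPa = 35843 psi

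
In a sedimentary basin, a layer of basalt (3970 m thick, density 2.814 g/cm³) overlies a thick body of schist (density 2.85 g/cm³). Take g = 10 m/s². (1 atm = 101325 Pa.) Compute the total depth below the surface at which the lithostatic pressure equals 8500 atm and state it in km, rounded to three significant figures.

30.3 km

Pressure at base of upper layers: 2814×10×3970 = 1.117×10^8 Pa = 1103 atm
Remaining pressure to be supplied by schist: 8.613×10^8 − 1.117×10^8 = 7.495×10^8 Pa
Additional depth in schist = 7.495×10^8 Pa / (2850 kg/m³ × 10 m/s²) = 26300 m
Total depth = 3970 m + 26300 m = 30270 m
= 30.270 km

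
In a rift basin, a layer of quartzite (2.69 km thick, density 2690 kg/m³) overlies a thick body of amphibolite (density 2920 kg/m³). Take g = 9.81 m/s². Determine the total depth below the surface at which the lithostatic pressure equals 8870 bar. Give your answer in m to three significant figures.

31200 m

Pressure at base of upper layers: 2690×9.81×2690 = 7.099×10^7 Pa = 709.9 bar
Remaining pressure to be supplied by amphibolite: 8.870×10^8 − 7.099×10^7 = 8.160×10^8 Pa
Additional depth in amphibolite = 8.160×10^8 Pa / (2920 kg/m³ × 9.81 m/s²) = 28487 m
Total depth = 2690 m + 28487 m = 31177 m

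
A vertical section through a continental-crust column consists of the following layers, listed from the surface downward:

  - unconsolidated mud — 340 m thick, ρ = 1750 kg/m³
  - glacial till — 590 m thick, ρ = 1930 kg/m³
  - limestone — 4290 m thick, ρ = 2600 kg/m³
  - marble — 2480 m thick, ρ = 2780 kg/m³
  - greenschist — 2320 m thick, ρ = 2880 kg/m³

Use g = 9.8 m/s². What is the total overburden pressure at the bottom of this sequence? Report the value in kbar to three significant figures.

2.59 kbar

unconsolidated mud: 1750 kg/m³ × 9.8 m/s² × 340 m = 5.831×10^6 Pa = 0.05831 kbar
glacial till: 1930 kg/m³ × 9.8 m/s² × 590 m = 1.116×10^7 Pa = 0.1116 kbar
limestone: 2600 kg/m³ × 9.8 m/s² × 4290 m = 1.093×10^8 Pa = 1.093 kbar
marble: 2780 kg/m³ × 9.8 m/s² × 2480 m = 6.757×10^7 Pa = 0.6757 kbar
greenschist: 2880 kg/m³ × 9.8 m/s² × 2320 m = 6.548×10^7 Pa = 0.6548 kbar
Total = 0.05831 + 0.1116 + 1.093 + 0.6757 + 0.6548 = 2.5934 kbar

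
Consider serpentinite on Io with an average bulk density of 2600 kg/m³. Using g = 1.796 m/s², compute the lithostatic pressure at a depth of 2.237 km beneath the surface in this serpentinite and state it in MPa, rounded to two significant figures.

serpentinite: 2600 kg/m³ × 1.796 m/s² × 2237 m = 1.045×10^7 Pa = 10.45 MPa

10 MPa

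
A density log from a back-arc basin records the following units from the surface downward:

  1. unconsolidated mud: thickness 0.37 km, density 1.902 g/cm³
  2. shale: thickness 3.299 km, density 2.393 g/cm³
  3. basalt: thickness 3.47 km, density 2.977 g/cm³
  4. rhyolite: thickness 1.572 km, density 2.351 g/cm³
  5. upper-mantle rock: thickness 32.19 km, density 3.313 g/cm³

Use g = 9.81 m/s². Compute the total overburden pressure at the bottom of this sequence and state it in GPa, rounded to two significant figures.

unconsolidated mud: 1902 kg/m³ × 9.81 m/s² × 370 m = 6.904×10^6 Pa = 6.904×10^-3 GPa
shale: 2393 kg/m³ × 9.81 m/s² × 3299 m = 7.745×10^7 Pa = 0.07745 GPa
basalt: 2977 kg/m³ × 9.81 m/s² × 3470 m = 1.013×10^8 Pa = 0.1013 GPa
rhyolite: 2351 kg/m³ × 9.81 m/s² × 1572 m = 3.626×10^7 Pa = 0.03626 GPa
upper-mantle rock: 3313 kg/m³ × 9.81 m/s² × 32190 m = 1.046×10^9 Pa = 1.046 GPa
Total = 6.904×10^-3 + 0.07745 + 0.1013 + 0.03626 + 1.046 = 1.2681 GPa

1.3 GPa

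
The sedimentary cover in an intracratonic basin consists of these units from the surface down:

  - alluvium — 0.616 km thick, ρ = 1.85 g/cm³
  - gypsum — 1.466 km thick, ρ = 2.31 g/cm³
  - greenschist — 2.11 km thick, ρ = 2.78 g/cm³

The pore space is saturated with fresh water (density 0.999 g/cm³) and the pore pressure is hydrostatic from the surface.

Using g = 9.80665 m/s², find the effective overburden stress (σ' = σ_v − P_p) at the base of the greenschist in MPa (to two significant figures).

Overburden (lithostatic) stress σ_v:
alluvium: 1850 kg/m³ × 9.80665 m/s² × 616 m = 1.118×10^7 Pa = 11.18 MPa
gypsum: 2310 kg/m³ × 9.80665 m/s² × 1466 m = 3.321×10^7 Pa = 33.21 MPa
greenschist: 2780 kg/m³ × 9.80665 m/s² × 2110 m = 5.752×10^7 Pa = 57.52 MPa
Total = 11.18 + 33.21 + 57.52 = 101.91 MPa
Pore pressure P_p = 999 kg/m³ × 9.80665 m/s² × 4192 m = 4.107×10^7 Pa = 41.07 MPa
Effective stress σ' = σ_v − P_p = 101.9 − 41.07 = 60.841 MPa

61 MPa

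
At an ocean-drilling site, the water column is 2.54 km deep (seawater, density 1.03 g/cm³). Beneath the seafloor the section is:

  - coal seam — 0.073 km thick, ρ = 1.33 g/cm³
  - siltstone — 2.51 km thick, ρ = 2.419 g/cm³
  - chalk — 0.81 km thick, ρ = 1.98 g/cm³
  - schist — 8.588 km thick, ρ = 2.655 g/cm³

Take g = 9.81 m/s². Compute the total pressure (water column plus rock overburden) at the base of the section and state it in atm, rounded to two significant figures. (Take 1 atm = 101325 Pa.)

seawater: 1030 kg/m³ × 9.81 m/s² × 2540 m = 2.566×10^7 Pa = 253.3 atm
coal seam: 1330 kg/m³ × 9.81 m/s² × 73 m = 9.525×10^5 Pa = 9.400 atm
siltstone: 2419 kg/m³ × 9.81 m/s² × 2510 m = 5.956×10^7 Pa = 587.8 atm
chalk: 1980 kg/m³ × 9.81 m/s² × 810 m = 1.573×10^7 Pa = 155.3 atm
schist: 2655 kg/m³ × 9.81 m/s² × 8588 m = 2.237×10^8 Pa = 2208 atm
Total = 253.3 + 9.400 + 587.8 + 155.3 + 2208 = 3213.4 atm

3200 atm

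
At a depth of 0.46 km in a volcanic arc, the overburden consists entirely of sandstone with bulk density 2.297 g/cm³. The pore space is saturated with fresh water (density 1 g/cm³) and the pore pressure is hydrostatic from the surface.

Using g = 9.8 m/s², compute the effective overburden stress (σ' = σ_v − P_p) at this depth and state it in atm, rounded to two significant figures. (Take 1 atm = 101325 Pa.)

Overburden (lithostatic) stress σ_v:
sandstone: 2297 kg/m³ × 9.8 m/s² × 460 m = 1.035×10^7 Pa = 10.35 MPa
Pore pressure P_p = 1000 kg/m³ × 9.8 m/s² × 460 m = 4.508×10^6 Pa = 4.508 MPa
Effective stress σ' = σ_v − P_p = 10.35 − 4.508 = 5.8469 MPa = 57.704 atm

58 atm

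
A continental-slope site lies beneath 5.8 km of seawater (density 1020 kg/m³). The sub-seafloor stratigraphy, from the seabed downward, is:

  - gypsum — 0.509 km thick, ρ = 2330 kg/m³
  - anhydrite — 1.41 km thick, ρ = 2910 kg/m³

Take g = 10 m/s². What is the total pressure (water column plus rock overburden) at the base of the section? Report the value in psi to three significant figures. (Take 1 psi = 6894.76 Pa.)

16300 psi

seawater: 1020 kg/m³ × 10 m/s² × 5800 m = 5.916×10^7 Pa = 8580 psi
gypsum: 2330 kg/m³ × 10 m/s² × 509 m = 1.186×10^7 Pa = 1720 psi
anhydrite: 2910 kg/m³ × 10 m/s² × 1410 m = 4.103×10^7 Pa = 5951 psi
Total = 8580 + 1720 + 5951 = 16252 psi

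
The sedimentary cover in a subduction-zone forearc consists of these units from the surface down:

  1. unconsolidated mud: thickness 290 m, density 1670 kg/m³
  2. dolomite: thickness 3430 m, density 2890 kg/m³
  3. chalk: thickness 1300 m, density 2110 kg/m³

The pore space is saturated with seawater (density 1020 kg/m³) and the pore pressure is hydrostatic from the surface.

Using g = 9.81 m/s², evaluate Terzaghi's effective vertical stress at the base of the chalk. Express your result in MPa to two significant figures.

Overburden (lithostatic) stress σ_v:
unconsolidated mud: 1670 kg/m³ × 9.81 m/s² × 290 m = 4.751×10^6 Pa = 4.751 MPa
dolomite: 2890 kg/m³ × 9.81 m/s² × 3430 m = 9.724×10^7 Pa = 97.24 MPa
chalk: 2110 kg/m³ × 9.81 m/s² × 1300 m = 2.691×10^7 Pa = 26.91 MPa
Total = 4.751 + 97.24 + 26.91 = 128.90 MPa
Pore pressure P_p = 1020 kg/m³ × 9.81 m/s² × 5020 m = 5.023×10^7 Pa = 50.23 MPa
Effective stress σ' = σ_v − P_p = 128.9 − 50.23 = 78.672 MPa

79 MPa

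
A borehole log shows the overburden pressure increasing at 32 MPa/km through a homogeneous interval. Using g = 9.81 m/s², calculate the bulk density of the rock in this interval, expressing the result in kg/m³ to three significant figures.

3260 kg/m³

ρ = (dP/dz)/g = 32 MPa/km / 9.81 m/s² = 32000 Pa/m / 9.81 m/s² = 3262.0 kg/m³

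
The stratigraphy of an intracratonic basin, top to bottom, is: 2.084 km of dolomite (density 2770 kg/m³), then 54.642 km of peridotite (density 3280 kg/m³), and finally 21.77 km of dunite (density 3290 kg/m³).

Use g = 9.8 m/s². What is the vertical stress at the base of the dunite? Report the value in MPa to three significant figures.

dolomite: 2770 kg/m³ × 9.8 m/s² × 2084 m = 5.657×10^7 Pa = 56.57 MPa
peridotite: 3280 kg/m³ × 9.8 m/s² × 54642 m = 1.756×10^9 Pa = 1756 MPa
dunite: 3290 kg/m³ × 9.8 m/s² × 21770 m = 7.019×10^8 Pa = 701.9 MPa
Total = 56.57 + 1756 + 701.9 = 2514.9 MPa

2510 MPa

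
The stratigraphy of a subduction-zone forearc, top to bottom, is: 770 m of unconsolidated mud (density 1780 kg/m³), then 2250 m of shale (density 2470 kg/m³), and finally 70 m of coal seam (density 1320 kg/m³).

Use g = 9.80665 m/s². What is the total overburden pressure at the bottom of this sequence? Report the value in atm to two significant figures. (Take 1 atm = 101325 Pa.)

unconsolidated mud: 1780 kg/m³ × 9.80665 m/s² × 770 m = 1.344×10^7 Pa = 132.7 atm
shale: 2470 kg/m³ × 9.80665 m/s² × 2250 m = 5.450×10^7 Pa = 537.9 atm
coal seam: 1320 kg/m³ × 9.80665 m/s² × 70 m = 9.061×10^5 Pa = 8.943 atm
Total = 132.7 + 537.9 + 8.943 = 679.47 atm

680 atm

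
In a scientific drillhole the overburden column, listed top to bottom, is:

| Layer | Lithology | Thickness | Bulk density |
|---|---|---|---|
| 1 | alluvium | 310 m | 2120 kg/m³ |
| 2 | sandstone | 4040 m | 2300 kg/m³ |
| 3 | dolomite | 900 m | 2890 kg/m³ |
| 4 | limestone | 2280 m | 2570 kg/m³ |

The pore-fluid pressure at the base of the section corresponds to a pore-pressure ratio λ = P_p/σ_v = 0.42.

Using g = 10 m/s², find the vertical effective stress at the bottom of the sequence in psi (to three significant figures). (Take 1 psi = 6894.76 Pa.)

Overburden (lithostatic) stress σ_v:
alluvium: 2120 kg/m³ × 10 m/s² × 310 m = 6.572×10^6 Pa = 6.572 MPa
sandstone: 2300 kg/m³ × 10 m/s² × 4040 m = 9.292×10^7 Pa = 92.92 MPa
dolomite: 2890 kg/m³ × 10 m/s² × 900 m = 2.601×10^7 Pa = 26.01 MPa
limestone: 2570 kg/m³ × 10 m/s² × 2280 m = 5.860×10^7 Pa = 58.60 MPa
Total = 6.572 + 92.92 + 26.01 + 58.60 = 184.10 MPa
Pore pressure P_p = λ·σ_v = 0.42 × 184.1 MPa = 77.32 MPa
Effective stress σ' = σ_v − P_p = 184.1 − 77.32 = 106.78 MPa = 15487 psi

15500 psi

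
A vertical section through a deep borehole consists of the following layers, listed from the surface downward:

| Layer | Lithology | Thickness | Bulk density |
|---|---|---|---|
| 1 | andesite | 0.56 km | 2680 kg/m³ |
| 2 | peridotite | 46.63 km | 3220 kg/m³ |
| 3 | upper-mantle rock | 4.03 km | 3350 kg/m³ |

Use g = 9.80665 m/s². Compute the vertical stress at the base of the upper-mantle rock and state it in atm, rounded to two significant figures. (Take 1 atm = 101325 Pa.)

andesite: 2680 kg/m³ × 9.80665 m/s² × 560 m = 1.472×10^7 Pa = 145.3 atm
peridotite: 3220 kg/m³ × 9.80665 m/s² × 46630 m = 1.472×10^9 Pa = 14532 atm
upper-mantle rock: 3350 kg/m³ × 9.80665 m/s² × 4030 m = 1.324×10^8 Pa = 1307 atm
Total = 145.3 + 14532 + 1307 = 15984 atm

16000 atm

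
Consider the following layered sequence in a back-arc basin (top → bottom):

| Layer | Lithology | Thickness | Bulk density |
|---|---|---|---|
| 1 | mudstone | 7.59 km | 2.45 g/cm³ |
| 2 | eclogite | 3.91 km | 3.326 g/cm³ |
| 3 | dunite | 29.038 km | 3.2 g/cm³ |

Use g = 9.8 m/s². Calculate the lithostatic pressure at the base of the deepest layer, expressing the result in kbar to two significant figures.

12 kbar

mudstone: 2450 kg/m³ × 9.8 m/s² × 7590 m = 1.822×10^8 Pa = 1.822 kbar
eclogite: 3326 kg/m³ × 9.8 m/s² × 3910 m = 1.274×10^8 Pa = 1.274 kbar
dunite: 3200 kg/m³ × 9.8 m/s² × 29038 m = 9.106×10^8 Pa = 9.106 kbar
Total = 1.822 + 1.274 + 9.106 = 12.203 kbar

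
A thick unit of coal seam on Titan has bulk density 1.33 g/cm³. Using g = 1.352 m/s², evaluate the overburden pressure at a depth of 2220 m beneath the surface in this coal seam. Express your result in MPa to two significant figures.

coal seam: 1330 kg/m³ × 1.352 m/s² × 2220 m = 3.992×10^6 Pa = 3.992 MPa

4.0 MPa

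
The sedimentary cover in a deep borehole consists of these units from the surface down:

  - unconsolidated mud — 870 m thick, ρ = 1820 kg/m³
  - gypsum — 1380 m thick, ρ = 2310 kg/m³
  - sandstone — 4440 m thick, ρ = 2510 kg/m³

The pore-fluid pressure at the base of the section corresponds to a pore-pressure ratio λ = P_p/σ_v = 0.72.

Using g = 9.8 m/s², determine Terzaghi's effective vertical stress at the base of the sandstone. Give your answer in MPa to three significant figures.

43.7 MPa

Overburden (lithostatic) stress σ_v:
unconsolidated mud: 1820 kg/m³ × 9.8 m/s² × 870 m = 1.552×10^7 Pa = 15.52 MPa
gypsum: 2310 kg/m³ × 9.8 m/s² × 1380 m = 3.124×10^7 Pa = 31.24 MPa
sandstone: 2510 kg/m³ × 9.8 m/s² × 4440 m = 1.092×10^8 Pa = 109.2 MPa
Total = 15.52 + 31.24 + 109.2 = 155.97 MPa
Pore pressure P_p = λ·σ_v = 0.72 × 156.0 MPa = 112.3 MPa
Effective stress σ' = σ_v − P_p = 156.0 − 112.3 = 43.672 MPa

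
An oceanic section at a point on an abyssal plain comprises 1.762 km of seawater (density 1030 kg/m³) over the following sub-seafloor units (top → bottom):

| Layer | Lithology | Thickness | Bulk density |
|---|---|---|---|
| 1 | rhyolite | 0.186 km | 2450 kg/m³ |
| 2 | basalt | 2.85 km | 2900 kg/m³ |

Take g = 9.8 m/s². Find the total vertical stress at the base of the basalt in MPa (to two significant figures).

seawater: 1030 kg/m³ × 9.8 m/s² × 1762 m = 1.779×10^7 Pa = 17.79 MPa
rhyolite: 2450 kg/m³ × 9.8 m/s² × 186 m = 4.466×10^6 Pa = 4.466 MPa
basalt: 2900 kg/m³ × 9.8 m/s² × 2850 m = 8.100×10^7 Pa = 81.00 MPa
Total = 17.79 + 4.466 + 81.00 = 103.25 MPa

100 MPa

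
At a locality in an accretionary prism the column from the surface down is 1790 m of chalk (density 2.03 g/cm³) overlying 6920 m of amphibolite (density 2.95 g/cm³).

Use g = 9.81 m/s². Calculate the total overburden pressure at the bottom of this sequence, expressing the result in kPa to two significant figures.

240000 kPa

chalk: 2030 kg/m³ × 9.81 m/s² × 1790 m = 3.565×10^7 Pa = 35647 kPa
amphibolite: 2950 kg/m³ × 9.81 m/s² × 6920 m = 2.003×10^8 Pa = 2.003×10^5 kPa
Total = 35647 + 2.003×10^5 = 2.3591×10^5 kPa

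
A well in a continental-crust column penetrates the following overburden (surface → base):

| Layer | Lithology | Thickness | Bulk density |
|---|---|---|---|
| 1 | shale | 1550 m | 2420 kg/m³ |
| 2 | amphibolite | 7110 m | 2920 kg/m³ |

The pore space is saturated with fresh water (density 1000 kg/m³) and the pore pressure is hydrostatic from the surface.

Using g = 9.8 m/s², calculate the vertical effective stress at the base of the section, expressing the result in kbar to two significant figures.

1.6 kbar

Overburden (lithostatic) stress σ_v:
shale: 2420 kg/m³ × 9.8 m/s² × 1550 m = 3.676×10^7 Pa = 36.76 MPa
amphibolite: 2920 kg/m³ × 9.8 m/s² × 7110 m = 2.035×10^8 Pa = 203.5 MPa
Total = 36.76 + 203.5 = 240.22 MPa
Pore pressure P_p = 1000 kg/m³ × 9.8 m/s² × 8660 m = 8.487×10^7 Pa = 84.87 MPa
Effective stress σ' = σ_v − P_p = 240.2 − 84.87 = 155.35 MPa = 1.5535 kbar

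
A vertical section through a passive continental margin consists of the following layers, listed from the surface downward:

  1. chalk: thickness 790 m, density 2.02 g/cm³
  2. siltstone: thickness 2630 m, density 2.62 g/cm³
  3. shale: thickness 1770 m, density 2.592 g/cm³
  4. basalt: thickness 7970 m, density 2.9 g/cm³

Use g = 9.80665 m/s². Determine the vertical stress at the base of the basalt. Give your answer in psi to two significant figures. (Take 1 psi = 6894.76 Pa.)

51000 psi

chalk: 2020 kg/m³ × 9.80665 m/s² × 790 m = 1.565×10^7 Pa = 2270 psi
siltstone: 2620 kg/m³ × 9.80665 m/s² × 2630 m = 6.757×10^7 Pa = 9801 psi
shale: 2592 kg/m³ × 9.80665 m/s² × 1770 m = 4.499×10^7 Pa = 6525 psi
basalt: 2900 kg/m³ × 9.80665 m/s² × 7970 m = 2.267×10^8 Pa = 32874 psi
Total = 2270 + 9801 + 6525 + 32874 = 51470 psi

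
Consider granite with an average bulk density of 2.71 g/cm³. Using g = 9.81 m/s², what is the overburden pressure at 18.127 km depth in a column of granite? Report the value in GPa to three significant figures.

granite: 2710 kg/m³ × 9.81 m/s² × 18127 m = 4.819×10^8 Pa = 0.4819 GPa

0.482 GPa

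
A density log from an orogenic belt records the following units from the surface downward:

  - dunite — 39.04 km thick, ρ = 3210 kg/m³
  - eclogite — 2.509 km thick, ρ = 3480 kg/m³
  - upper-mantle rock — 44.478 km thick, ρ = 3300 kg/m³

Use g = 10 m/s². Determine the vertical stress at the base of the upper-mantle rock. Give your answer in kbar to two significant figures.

dunite: 3210 kg/m³ × 10 m/s² × 39040 m = 1.253×10^9 Pa = 12.53 kbar
eclogite: 3480 kg/m³ × 10 m/s² × 2509 m = 8.731×10^7 Pa = 0.8731 kbar
upper-mantle rock: 3300 kg/m³ × 10 m/s² × 44478 m = 1.468×10^9 Pa = 14.68 kbar
Total = 12.53 + 0.8731 + 14.68 = 28.083 kbar

28 kbar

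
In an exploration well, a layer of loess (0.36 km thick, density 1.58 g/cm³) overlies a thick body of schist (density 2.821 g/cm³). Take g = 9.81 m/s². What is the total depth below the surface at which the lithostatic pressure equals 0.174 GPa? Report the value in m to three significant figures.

6450 m

Pressure at base of upper layers: 1580×9.81×360 = 5.580×10^6 Pa = 5.580×10^-3 GPa
Remaining pressure to be supplied by schist: 1.740×10^8 − 5.580×10^6 = 1.684×10^8 Pa
Additional depth in schist = 1.684×10^8 Pa / (2821 kg/m³ × 9.81 m/s²) = 6085.9 m
Total depth = 360 m + 6085.9 m = 6445.9 m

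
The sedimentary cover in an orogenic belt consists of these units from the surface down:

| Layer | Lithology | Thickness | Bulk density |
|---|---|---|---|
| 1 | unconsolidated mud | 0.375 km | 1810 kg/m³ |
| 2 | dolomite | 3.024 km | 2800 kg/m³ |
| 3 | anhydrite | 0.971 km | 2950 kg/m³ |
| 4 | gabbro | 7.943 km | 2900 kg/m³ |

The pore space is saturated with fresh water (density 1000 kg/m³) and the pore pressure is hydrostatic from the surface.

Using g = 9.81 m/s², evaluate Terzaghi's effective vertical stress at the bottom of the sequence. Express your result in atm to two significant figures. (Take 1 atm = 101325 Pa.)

Overburden (lithostatic) stress σ_v:
unconsolidated mud: 1810 kg/m³ × 9.81 m/s² × 375 m = 6.659×10^6 Pa = 6.659 MPa
dolomite: 2800 kg/m³ × 9.81 m/s² × 3024 m = 8.306×10^7 Pa = 83.06 MPa
anhydrite: 2950 kg/m³ × 9.81 m/s² × 971 m = 2.810×10^7 Pa = 28.10 MPa
gabbro: 2900 kg/m³ × 9.81 m/s² × 7943 m = 2.260×10^8 Pa = 226.0 MPa
Total = 6.659 + 83.06 + 28.10 + 226.0 = 343.79 MPa
Pore pressure P_p = 1000 kg/m³ × 9.81 m/s² × 12313 m = 1.208×10^8 Pa = 120.8 MPa
Effective stress σ' = σ_v − P_p = 343.8 − 120.8 = 223.00 MPa = 2200.9 atm

2200 atm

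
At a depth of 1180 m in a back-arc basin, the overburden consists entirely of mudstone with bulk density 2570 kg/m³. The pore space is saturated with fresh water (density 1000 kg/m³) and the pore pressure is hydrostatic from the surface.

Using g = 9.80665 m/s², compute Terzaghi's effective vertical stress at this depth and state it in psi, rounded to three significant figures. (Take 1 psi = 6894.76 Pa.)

2640 psi

Overburden (lithostatic) stress σ_v:
mudstone: 2570 kg/m³ × 9.80665 m/s² × 1180 m = 2.974×10^7 Pa = 29.74 MPa
Pore pressure P_p = 1000 kg/m³ × 9.80665 m/s² × 1180 m = 1.157×10^7 Pa = 11.57 MPa
Effective stress σ' = σ_v − P_p = 29.74 − 11.57 = 18.168 MPa = 2635.0 psi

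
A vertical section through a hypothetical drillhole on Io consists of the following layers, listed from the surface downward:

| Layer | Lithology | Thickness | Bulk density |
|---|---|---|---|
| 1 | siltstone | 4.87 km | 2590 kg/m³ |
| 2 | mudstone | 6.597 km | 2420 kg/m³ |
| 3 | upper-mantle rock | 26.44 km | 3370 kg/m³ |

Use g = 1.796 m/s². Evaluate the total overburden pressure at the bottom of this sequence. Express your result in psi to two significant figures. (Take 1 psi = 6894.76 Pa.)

31000 psi

siltstone: 2590 kg/m³ × 1.796 m/s² × 4870 m = 2.265×10^7 Pa = 3286 psi
mudstone: 2420 kg/m³ × 1.796 m/s² × 6597 m = 2.867×10^7 Pa = 4159 psi
upper-mantle rock: 3370 kg/m³ × 1.796 m/s² × 26440 m = 1.600×10^8 Pa = 23210 psi
Total = 3286 + 4159 + 23210 = 30654 psi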